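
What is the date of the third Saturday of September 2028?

September 1, 2028 is a Friday.
The first Saturday is therefore September 2 (1 days later).
The third Saturday is 2 + 2×7 = September 16.

September 16, 2028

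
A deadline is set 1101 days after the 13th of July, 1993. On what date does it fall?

July 18, 1996

+365 (one year) → Jul 13, 1994 (736 left).
+365 (one year) → Jul 13, 1995 (371 left).
Jul has 31 days: +19 → Aug 1, 1995 (352 left).
Aug has 31 days: +31 → Sep 1, 1995 (321 left).
Sep has 30 days: +30 → Oct 1, 1995 (291 left).
Oct has 31 days: +31 → Nov 1, 1995 (260 left).
Nov has 30 days: +30 → Dec 1, 1995 (230 left).
Dec has 31 days: +31 → Jan 1, 1996 (199 left).
Jan has 31 days: +31 → Feb 1, 1996 (168 left).
Feb has 29 days: +29 → Mar 1, 1996 (139 left).
Mar has 31 days: +31 → Apr 1, 1996 (108 left).
Apr has 30 days: +30 → May 1, 1996 (78 left).
May has 31 days: +31 → Jun 1, 1996 (47 left).
Jun has 30 days: +30 → Jul 1, 1996 (17 left).
+17 → Jul 18, 1996.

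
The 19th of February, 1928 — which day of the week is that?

January 1, 1928 is a Sunday.
Jan 1, 1928 → Feb 1, 1928: 31 days (January has 31).
Feb 1, 1928 → Feb 19, 1928: 18 days.
Total: 49 days.
49 mod 7 = 0, so Sunday + 0 = Sunday.

Sunday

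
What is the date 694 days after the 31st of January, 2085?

+365 (one year) → Jan 31, 2086 (329 left).
Jan has 31 days: +1 → Feb 1, 2086 (328 left).
Feb has 28 days: +28 → Mar 1, 2086 (300 left).
Mar has 31 days: +31 → Apr 1, 2086 (269 left).
Apr has 30 days: +30 → May 1, 2086 (239 left).
May has 31 days: +31 → Jun 1, 2086 (208 left).
Jun has 30 days: +30 → Jul 1, 2086 (178 left).
Jul has 31 days: +31 → Aug 1, 2086 (147 left).
Aug has 31 days: +31 → Sep 1, 2086 (116 left).
Sep has 30 days: +30 → Oct 1, 2086 (86 left).
Oct has 31 days: +31 → Nov 1, 2086 (55 left).
Nov has 30 days: +30 → Dec 1, 2086 (25 left).
+25 → Dec 26, 2086.

December 26, 2086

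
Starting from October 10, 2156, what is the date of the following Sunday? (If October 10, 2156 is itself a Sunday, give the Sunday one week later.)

Oct 10, 2156 is a Sunday.
From Sunday to the next Sunday is 7 days.
Oct 10, 2156 + 7 = Oct 17, 2156.

October 17, 2156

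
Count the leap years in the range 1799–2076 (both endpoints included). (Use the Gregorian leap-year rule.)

Multiples of 4 in [1799,2076]: 70.
Of those, multiples of 100: 3 (not leap unless ÷400).
Multiples of 400: 1.
Leap years = 70 − 3 + 1 = 68.

68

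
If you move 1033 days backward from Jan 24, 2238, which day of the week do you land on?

First find the weekday of Jan 24, 2238. Doomsday rule: the anchor day for the 2200s is Friday. For year 38: 38÷12 = 3 r 2, and 2÷4 = 0, so 3+2+0 = 5.
Friday + 5 ≡ Wednesday — that's 2238's doomsday.
In January the doomsday date is Jan 3 (2238 is not a leap year).
Jan 24 is 21 days after Jan 3; 21 mod 7 = 0, so Wednesday + 0 = Wednesday.
1033 mod 7 = 4, so 1033 days before a Wednesday is Wednesday − 4 = Saturday.

Saturday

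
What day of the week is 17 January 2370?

Saturday

Doomsday rule: the anchor day for the 2300s is Wednesday. For year 70: 70÷12 = 5 r 10, and 10÷4 = 2, so 5+10+2 = 17.
Wednesday + 17 ≡ Saturday — that's 2370's doomsday.
In January the doomsday date is Jan 3 (2370 is not a leap year).
Jan 17 is 14 days after Jan 3; 14 mod 7 = 0, so Saturday + 0 = Saturday.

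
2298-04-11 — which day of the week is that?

Doomsday rule: the anchor day for the 2200s is Friday. For year 98: 98÷12 = 8 r 2, and 2÷4 = 0, so 8+2+0 = 10.
Friday + 10 ≡ Monday — that's 2298's doomsday.
In April the doomsday date is Apr 4.
Apr 11 is 7 days after Apr 4; 7 mod 7 = 0, so Monday + 0 = Monday.

Monday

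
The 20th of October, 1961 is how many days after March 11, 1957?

Mar 11, 1957 → Mar 11, 1958: 365 days.
Mar 11, 1958 → Mar 11, 1959: 365 days.
Mar 11, 1959 → Mar 11, 1960: 366 days (Feb 29, 1960 is in that span).
Mar 11, 1960 → Mar 11, 1961: 365 days.
Mar 11, 1961 → Apr 11, 1961: 31 days (March has 31).
Apr 11, 1961 → May 11, 1961: 30 days (April has 30).
May 11, 1961 → Jun 11, 1961: 31 days (May has 31).
Jun 11, 1961 → Jul 11, 1961: 30 days (June has 30).
Jul 11, 1961 → Aug 11, 1961: 31 days (July has 31).
Aug 11, 1961 → Sep 11, 1961: 31 days (August has 31).
Sep 11, 1961 → Oct 11, 1961: 30 days (September has 30).
Oct 11, 1961 → Oct 20, 1961: 9 days.
Total: 1684 days.

1684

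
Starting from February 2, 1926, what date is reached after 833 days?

+365 (one year) → Feb 2, 1927 (468 left).
+365 (one year) → Feb 2, 1928 (103 left).
Feb has 29 days: +28 → Mar 1, 1928 (75 left).
Mar has 31 days: +31 → Apr 1, 1928 (44 left).
Apr has 30 days: +30 → May 1, 1928 (14 left).
+14 → May 15, 1928.

May 15, 1928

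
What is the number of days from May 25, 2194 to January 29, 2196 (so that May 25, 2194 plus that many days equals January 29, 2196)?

614

May 25, 2194 → May 25, 2195: 365 days.
May 25, 2195 → Jun 25, 2195: 31 days (May has 31).
Jun 25, 2195 → Jul 25, 2195: 30 days (June has 30).
Jul 25, 2195 → Aug 25, 2195: 31 days (July has 31).
Aug 25, 2195 → Sep 25, 2195: 31 days (August has 31).
Sep 25, 2195 → Oct 25, 2195: 30 days (September has 30).
Oct 25, 2195 → Nov 25, 2195: 31 days (October has 31).
Nov 25, 2195 → Dec 25, 2195: 30 days (November has 30).
Dec 25, 2195 → Jan 25, 2196: 31 days (December has 31).
Jan 25, 2196 → Jan 29, 2196: 4 days.
Total: 614 days.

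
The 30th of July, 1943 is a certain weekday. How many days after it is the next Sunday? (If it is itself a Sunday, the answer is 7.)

2

Jul 30, 1943 is a Friday.
From Friday to the next Sunday is 2 days.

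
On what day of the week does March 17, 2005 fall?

Thursday

Doomsday rule: the anchor day for the 2000s is Tuesday. For year 05: 5÷12 = 0 r 5, and 5÷4 = 1, so 0+5+1 = 6.
Tuesday + 6 ≡ Monday — that's 2005's doomsday.
In March the doomsday date is Mar 14.
Mar 17 is 3 days after Mar 14; 3 mod 7 = 3, so Monday + 3 = Thursday.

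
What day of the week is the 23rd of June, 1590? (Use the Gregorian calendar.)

Saturday

Doomsday rule: the anchor day for the 1500s is Wednesday. For year 90: 90÷12 = 7 r 6, and 6÷4 = 1, so 7+6+1 = 14.
Wednesday + 14 ≡ Wednesday — that's 1590's doomsday.
In June the doomsday date is Jun 6.
Jun 23 is 17 days after Jun 6; 17 mod 7 = 3, so Wednesday + 3 = Saturday.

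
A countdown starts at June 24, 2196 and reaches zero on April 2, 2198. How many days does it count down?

Jun 24, 2196 → Jun 24, 2197: 365 days.
Jun 24, 2197 → Jul 24, 2197: 30 days (June has 30).
Jul 24, 2197 → Aug 24, 2197: 31 days (July has 31).
Aug 24, 2197 → Sep 24, 2197: 31 days (August has 31).
Sep 24, 2197 → Oct 24, 2197: 30 days (September has 30).
Oct 24, 2197 → Nov 24, 2197: 31 days (October has 31).
Nov 24, 2197 → Dec 24, 2197: 30 days (November has 30).
Dec 24, 2197 → Jan 24, 2198: 31 days (December has 31).
Jan 24, 2198 → Feb 24, 2198: 31 days (January has 31).
Feb 24, 2198 → Mar 24, 2198: 28 days (February has 28).
Mar 24, 2198 → Apr 2, 2198: 9 days.
Total: 647 days.

647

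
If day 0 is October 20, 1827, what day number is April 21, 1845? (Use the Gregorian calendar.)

6393

Oct 20, 1827 → Oct 20, 1828: 366 days (Feb 29, 1828 is in that span).
Oct 20, 1828 → Oct 20, 1829: 365 days.
Oct 20, 1829 → Oct 20, 1830: 365 days.
Oct 20, 1830 → Oct 20, 1831: 365 days.
Oct 20, 1831 → Oct 20, 1832: 366 days (Feb 29, 1832 is in that span).
Oct 20, 1832 → Oct 20, 1833: 365 days.
Oct 20, 1833 → Oct 20, 1834: 365 days.
Oct 20, 1834 → Oct 20, 1835: 365 days.
Oct 20, 1835 → Oct 20, 1836: 366 days (Feb 29, 1836 is in that span).
Oct 20, 1836 → Oct 20, 1837: 365 days.
Oct 20, 1837 → Oct 20, 1838: 365 days.
Oct 20, 1838 → Oct 20, 1839: 365 days.
Oct 20, 1839 → Oct 20, 1840: 366 days (Feb 29, 1840 is in that span).
Oct 20, 1840 → Oct 20, 1841: 365 days.
Oct 20, 1841 → Oct 20, 1842: 365 days.
Oct 20, 1842 → Oct 20, 1843: 365 days.
Oct 20, 1843 → Oct 20, 1844: 366 days (Feb 29, 1844 is in that span).
Oct 20, 1844 → Nov 20, 1844: 31 days (October has 31).
Nov 20, 1844 → Dec 20, 1844: 30 days (November has 30).
Dec 20, 1844 → Jan 20, 1845: 31 days (December has 31).
Jan 20, 1845 → Feb 20, 1845: 31 days (January has 31).
Feb 20, 1845 → Mar 20, 1845: 28 days (February has 28).
Mar 20, 1845 → Apr 20, 1845: 31 days (March has 31).
Apr 20, 1845 → Apr 21, 1845: 1 days.
Total: 6393 days.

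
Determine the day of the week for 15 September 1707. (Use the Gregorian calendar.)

Thursday

Doomsday rule: the anchor day for the 1700s is Sunday. For year 07: 7÷12 = 0 r 7, and 7÷4 = 1, so 0+7+1 = 8.
Sunday + 8 ≡ Monday — that's 1707's doomsday.
In September the doomsday date is Sep 5.
Sep 15 is 10 days after Sep 5; 10 mod 7 = 3, so Monday + 3 = Thursday.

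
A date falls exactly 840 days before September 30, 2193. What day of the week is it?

Sep 30, 2193 is a Monday.
840 mod 7 = 0, so 840 days before a Monday is Monday − 0 = Monday.

Monday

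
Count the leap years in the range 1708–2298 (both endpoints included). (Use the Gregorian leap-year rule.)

144

Multiples of 4 in [1708,2298]: 148.
Of those, multiples of 100: 5 (not leap unless ÷400).
Multiples of 400: 1.
Leap years = 148 − 5 + 1 = 144.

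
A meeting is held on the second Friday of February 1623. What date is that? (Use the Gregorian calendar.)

February 10, 1623

February 1, 1623 is a Wednesday.
The first Friday is therefore February 3 (2 days later).
The second Friday is 3 + 1×7 = February 10.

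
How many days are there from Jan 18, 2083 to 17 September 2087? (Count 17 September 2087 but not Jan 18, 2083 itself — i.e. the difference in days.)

1703

Jan 18, 2083 → Jan 18, 2084: 365 days.
Jan 18, 2084 → Jan 18, 2085: 366 days (Feb 29, 2084 is in that span).
Jan 18, 2085 → Jan 18, 2086: 365 days.
Jan 18, 2086 → Jan 18, 2087: 365 days.
Jan 18, 2087 → Feb 18, 2087: 31 days (January has 31).
Feb 18, 2087 → Mar 18, 2087: 28 days (February has 28).
Mar 18, 2087 → Apr 18, 2087: 31 days (March has 31).
Apr 18, 2087 → May 18, 2087: 30 days (April has 30).
May 18, 2087 → Jun 18, 2087: 31 days (May has 31).
Jun 18, 2087 → Jul 18, 2087: 30 days (June has 30).
Jul 18, 2087 → Aug 18, 2087: 31 days (July has 31).
Aug 18, 2087 → Sep 17, 2087: 30 days.
Total: 1703 days.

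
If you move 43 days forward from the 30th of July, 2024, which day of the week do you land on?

First find the weekday of Jul 30, 2024. Doomsday rule: the anchor day for the 2000s is Tuesday. For year 24: 24÷12 = 2 r 0, and 0÷4 = 0, so 2+0+0 = 2.
Tuesday + 2 ≡ Thursday — that's 2024's doomsday.
In July the doomsday date is Jul 11.
Jul 30 is 19 days after Jul 11; 19 mod 7 = 5, so Thursday + 5 = Tuesday.
43 mod 7 = 1, so 43 days after a Tuesday is Tuesday + 1 = Wednesday.

Wednesday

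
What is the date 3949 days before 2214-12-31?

March 9, 2204

−365 (one year) → Dec 31, 2213 (3584 left).
−365 (one year) → Dec 31, 2212 (3219 left).
−366 (one year; includes Feb 29, 2212) → Dec 31, 2211 (2853 left).
−365 (one year) → Dec 31, 2210 (2488 left).
−365 (one year) → Dec 31, 2209 (2123 left).
−365 (one year) → Dec 31, 2208 (1758 left).
−366 (one year; includes Feb 29, 2208) → Dec 31, 2207 (1392 left).
−365 (one year) → Dec 31, 2206 (1027 left).
−365 (one year) → Dec 31, 2205 (662 left).
−365 (one year) → Dec 31, 2204 (297 left).
−31 → Nov 30, 2204 (end of Nov, 30 days; 266 left).
−30 → Oct 31, 2204 (end of Oct, 31 days; 236 left).
−31 → Sep 30, 2204 (end of Sep, 30 days; 205 left).
−30 → Aug 31, 2204 (end of Aug, 31 days; 175 left).
−31 → Jul 31, 2204 (end of Jul, 31 days; 144 left).
−31 → Jun 30, 2204 (end of Jun, 30 days; 113 left).
−30 → May 31, 2204 (end of May, 31 days; 83 left).
−31 → Apr 30, 2204 (end of Apr, 30 days; 52 left).
−30 → Mar 31, 2204 (end of Mar, 31 days; 22 left).
−22 → Mar 9, 2204.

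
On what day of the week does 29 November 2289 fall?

Friday

Doomsday rule: the anchor day for the 2200s is Friday. For year 89: 89÷12 = 7 r 5, and 5÷4 = 1, so 7+5+1 = 13.
Friday + 13 ≡ Thursday — that's 2289's doomsday.
In November the doomsday date is Nov 7.
Nov 29 is 22 days after Nov 7; 22 mod 7 = 1, so Thursday + 1 = Friday.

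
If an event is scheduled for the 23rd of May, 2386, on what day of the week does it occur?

Doomsday rule: the anchor day for the 2300s is Wednesday. For year 86: 86÷12 = 7 r 2, and 2÷4 = 0, so 7+2+0 = 9.
Wednesday + 9 ≡ Friday — that's 2386's doomsday.
In May the doomsday date is May 9.
May 23 is 14 days after May 9; 14 mod 7 = 0, so Friday + 0 = Friday.

Friday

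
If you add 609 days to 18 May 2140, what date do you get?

+365 (one year) → May 18, 2141 (244 left).
May has 31 days: +14 → Jun 1, 2141 (230 left).
Jun has 30 days: +30 → Jul 1, 2141 (200 left).
Jul has 31 days: +31 → Aug 1, 2141 (169 left).
Aug has 31 days: +31 → Sep 1, 2141 (138 left).
Sep has 30 days: +30 → Oct 1, 2141 (108 left).
Oct has 31 days: +31 → Nov 1, 2141 (77 left).
Nov has 30 days: +30 → Dec 1, 2141 (47 left).
Dec has 31 days: +31 → Jan 1, 2142 (16 left).
+16 → Jan 17, 2142.

January 17, 2142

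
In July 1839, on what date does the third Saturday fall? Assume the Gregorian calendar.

July 20, 1839

July 1, 1839 is a Monday.
The first Saturday is therefore July 6 (5 days later).
The third Saturday is 6 + 2×7 = July 20.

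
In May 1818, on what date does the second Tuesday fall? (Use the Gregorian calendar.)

May 1, 1818 is a Friday.
The first Tuesday is therefore May 5 (4 days later).
The second Tuesday is 5 + 1×7 = May 12.

May 12, 1818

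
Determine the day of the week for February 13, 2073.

January 1, 2073 is a Sunday.
Jan 1, 2073 → Feb 1, 2073: 31 days (January has 31).
Feb 1, 2073 → Feb 13, 2073: 12 days.
Total: 43 days.
43 mod 7 = 1, so Sunday + 1 = Monday.

Monday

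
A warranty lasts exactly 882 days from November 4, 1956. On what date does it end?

+365 (one year) → Nov 4, 1957 (517 left).
+365 (one year) → Nov 4, 1958 (152 left).
Nov has 30 days: +27 → Dec 1, 1958 (125 left).
Dec has 31 days: +31 → Jan 1, 1959 (94 left).
Jan has 31 days: +31 → Feb 1, 1959 (63 left).
Feb has 28 days: +28 → Mar 1, 1959 (35 left).
Mar has 31 days: +31 → Apr 1, 1959 (4 left).
+4 → Apr 5, 1959.

April 5, 1959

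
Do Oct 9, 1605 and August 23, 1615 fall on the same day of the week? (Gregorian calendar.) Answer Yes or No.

Yes

From Oct 9, 1605 to Aug 23, 1615 is 3605 days.
3605 mod 7 = 0, so they are the same weekday.
(Oct 9, 1605 is a Sunday; Aug 23, 1615 is a Sunday.)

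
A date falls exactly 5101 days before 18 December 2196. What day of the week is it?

Tuesday

First find the weekday of Dec 18, 2196. Doomsday rule: the anchor day for the 2100s is Sunday. For year 96: 96÷12 = 8 r 0, and 0÷4 = 0, so 8+0+0 = 8.
Sunday + 8 ≡ Monday — that's 2196's doomsday.
In December the doomsday date is Dec 12.
Dec 18 is 6 days after Dec 12; 6 mod 7 = 6, so Monday + 6 = Sunday.
5101 mod 7 = 5, so 5101 days before a Sunday is Sunday − 5 = Tuesday.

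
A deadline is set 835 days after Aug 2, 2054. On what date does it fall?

November 14, 2056

+365 (one year) → Aug 2, 2055 (470 left).
+366 (one year; includes Feb 29, 2056) → Aug 2, 2056 (104 left).
Aug has 31 days: +30 → Sep 1, 2056 (74 left).
Sep has 30 days: +30 → Oct 1, 2056 (44 left).
Oct has 31 days: +31 → Nov 1, 2056 (13 left).
+13 → Nov 14, 2056.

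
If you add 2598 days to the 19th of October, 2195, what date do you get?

November 30, 2202

+366 (one year; includes Feb 29, 2196) → Oct 19, 2196 (2232 left).
+365 (one year) → Oct 19, 2197 (1867 left).
+365 (one year) → Oct 19, 2198 (1502 left).
+365 (one year) → Oct 19, 2199 (1137 left).
+365 (one year) → Oct 19, 2200 (772 left).
+365 (one year) → Oct 19, 2201 (407 left).
+365 (one year) → Oct 19, 2202 (42 left).
Oct has 31 days: +13 → Nov 1, 2202 (29 left).
+29 → Nov 30, 2202.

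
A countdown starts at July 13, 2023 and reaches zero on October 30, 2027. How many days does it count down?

Jul 13, 2023 → Jul 13, 2024: 366 days (Feb 29, 2024 is in that span).
Jul 13, 2024 → Jul 13, 2025: 365 days.
Jul 13, 2025 → Jul 13, 2026: 365 days.
Jul 13, 2026 → Jul 13, 2027: 365 days.
Jul 13, 2027 → Aug 13, 2027: 31 days (July has 31).
Aug 13, 2027 → Sep 13, 2027: 31 days (August has 31).
Sep 13, 2027 → Oct 13, 2027: 30 days (September has 30).
Oct 13, 2027 → Oct 30, 2027: 17 days.
Total: 1570 days.

1570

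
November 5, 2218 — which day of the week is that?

Doomsday rule: the anchor day for the 2200s is Friday. For year 18: 18÷12 = 1 r 6, and 6÷4 = 1, so 1+6+1 = 8.
Friday + 8 ≡ Saturday — that's 2218's doomsday.
In November the doomsday date is Nov 7.
Nov 5 is 2 days before Nov 7; 2 mod 7 = 2, so Saturday − 2 = Thursday.

Thursday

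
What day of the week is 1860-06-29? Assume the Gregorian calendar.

Doomsday rule: the anchor day for the 1800s is Friday. For year 60: 60÷12 = 5 r 0, and 0÷4 = 0, so 5+0+0 = 5.
Friday + 5 ≡ Wednesday — that's 1860's doomsday.
In June the doomsday date is Jun 6.
Jun 29 is 23 days after Jun 6; 23 mod 7 = 2, so Wednesday + 2 = Friday.

Friday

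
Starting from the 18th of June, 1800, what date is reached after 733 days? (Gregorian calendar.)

+365 (one year) → Jun 18, 1801 (368 left).
Jun has 30 days: +13 → Jul 1, 1801 (355 left).
Jul has 31 days: +31 → Aug 1, 1801 (324 left).
Aug has 31 days: +31 → Sep 1, 1801 (293 left).
Sep has 30 days: +30 → Oct 1, 1801 (263 left).
Oct has 31 days: +31 → Nov 1, 1801 (232 left).
Nov has 30 days: +30 → Dec 1, 1801 (202 left).
Dec has 31 days: +31 → Jan 1, 1802 (171 left).
Jan has 31 days: +31 → Feb 1, 1802 (140 left).
Feb has 28 days: +28 → Mar 1, 1802 (112 left).
Mar has 31 days: +31 → Apr 1, 1802 (81 left).
Apr has 30 days: +30 → May 1, 1802 (51 left).
May has 31 days: +31 → Jun 1, 1802 (20 left).
+20 → Jun 21, 1802.

June 21, 1802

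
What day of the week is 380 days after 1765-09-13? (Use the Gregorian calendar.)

First find the weekday of Sep 13, 1765. Doomsday rule: the anchor day for the 1700s is Sunday. For year 65: 65÷12 = 5 r 5, and 5÷4 = 1, so 5+5+1 = 11.
Sunday + 11 ≡ Thursday — that's 1765's doomsday.
In September the doomsday date is Sep 5.
Sep 13 is 8 days after Sep 5; 8 mod 7 = 1, so Thursday + 1 = Friday.
380 mod 7 = 2, so 380 days after a Friday is Friday + 2 = Sunday.

Sunday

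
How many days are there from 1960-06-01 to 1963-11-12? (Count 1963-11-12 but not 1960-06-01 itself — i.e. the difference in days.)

1259

Jun 1, 1960 → Jun 1, 1961: 365 days.
Jun 1, 1961 → Jun 1, 1962: 365 days.
Jun 1, 1962 → Jun 1, 1963: 365 days.
Jun 1, 1963 → Jul 1, 1963: 30 days (June has 30).
Jul 1, 1963 → Aug 1, 1963: 31 days (July has 31).
Aug 1, 1963 → Sep 1, 1963: 31 days (August has 31).
Sep 1, 1963 → Oct 1, 1963: 30 days (September has 30).
Oct 1, 1963 → Nov 1, 1963: 31 days (October has 31).
Nov 1, 1963 → Nov 12, 1963: 11 days.
Total: 1259 days.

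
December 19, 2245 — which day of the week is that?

Doomsday rule: the anchor day for the 2200s is Friday. For year 45: 45÷12 = 3 r 9, and 9÷4 = 2, so 3+9+2 = 14.
Friday + 14 ≡ Friday — that's 2245's doomsday.
In December the doomsday date is Dec 12.
Dec 19 is 7 days after Dec 12; 7 mod 7 = 0, so Friday + 0 = Friday.

Friday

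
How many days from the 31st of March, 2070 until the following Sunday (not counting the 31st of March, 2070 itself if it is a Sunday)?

Mar 31, 2070 is a Monday.
From Monday to the next Sunday is 6 days.

6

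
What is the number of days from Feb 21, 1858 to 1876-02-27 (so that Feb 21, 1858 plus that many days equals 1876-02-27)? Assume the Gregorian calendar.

6580

Feb 21, 1858 → Feb 21, 1859: 365 days.
Feb 21, 1859 → Feb 21, 1860: 365 days.
Feb 21, 1860 → Feb 21, 1861: 366 days (Feb 29, 1860 is in that span).
Feb 21, 1861 → Feb 21, 1862: 365 days.
Feb 21, 1862 → Feb 21, 1863: 365 days.
Feb 21, 1863 → Feb 21, 1864: 365 days.
Feb 21, 1864 → Feb 21, 1865: 366 days (Feb 29, 1864 is in that span).
Feb 21, 1865 → Feb 21, 1866: 365 days.
Feb 21, 1866 → Feb 21, 1867: 365 days.
Feb 21, 1867 → Feb 21, 1868: 365 days.
Feb 21, 1868 → Feb 21, 1869: 366 days (Feb 29, 1868 is in that span).
Feb 21, 1869 → Feb 21, 1870: 365 days.
Feb 21, 1870 → Feb 21, 1871: 365 days.
Feb 21, 1871 → Feb 21, 1872: 365 days.
Feb 21, 1872 → Feb 21, 1873: 366 days (Feb 29, 1872 is in that span).
Feb 21, 1873 → Feb 21, 1874: 365 days.
Feb 21, 1874 → Feb 21, 1875: 365 days.
Feb 21, 1875 → Mar 21, 1875: 28 days (February has 28).
Mar 21, 1875 → Apr 21, 1875: 31 days (March has 31).
Apr 21, 1875 → May 21, 1875: 30 days (April has 30).
May 21, 1875 → Jun 21, 1875: 31 days (May has 31).
Jun 21, 1875 → Jul 21, 1875: 30 days (June has 30).
Jul 21, 1875 → Aug 21, 1875: 31 days (July has 31).
Aug 21, 1875 → Sep 21, 1875: 31 days (August has 31).
Sep 21, 1875 → Oct 21, 1875: 30 days (September has 30).
Oct 21, 1875 → Nov 21, 1875: 31 days (October has 31).
Nov 21, 1875 → Dec 21, 1875: 30 days (November has 30).
Dec 21, 1875 → Jan 21, 1876: 31 days (December has 31).
Jan 21, 1876 → Feb 21, 1876: 31 days (January has 31).
Feb 21, 1876 → Feb 27, 1876: 6 days.
Total: 6580 days.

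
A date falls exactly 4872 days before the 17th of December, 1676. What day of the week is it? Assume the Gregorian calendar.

Thursday

Dec 17, 1676 is a Thursday.
4872 mod 7 = 0, so 4872 days before a Thursday is Thursday − 0 = Thursday.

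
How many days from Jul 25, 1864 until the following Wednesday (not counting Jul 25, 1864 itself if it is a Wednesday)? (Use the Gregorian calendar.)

Jul 25, 1864 is a Monday.
From Monday to the next Wednesday is 2 days.

2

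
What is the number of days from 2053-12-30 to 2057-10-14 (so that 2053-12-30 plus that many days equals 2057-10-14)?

Dec 30, 2053 → Dec 30, 2054: 365 days.
Dec 30, 2054 → Dec 30, 2055: 365 days.
Dec 30, 2055 → Dec 30, 2056: 366 days (Feb 29, 2056 is in that span).
Dec 30, 2056 → Jan 30, 2057: 31 days (December has 31).
Jan 30, 2057 → Feb 28, 2057: 29 days (January has 31).
Feb 28, 2057 → Mar 28, 2057: 28 days (February has 28).
Mar 28, 2057 → Apr 28, 2057: 31 days (March has 31).
Apr 28, 2057 → May 28, 2057: 30 days (April has 30).
May 28, 2057 → Jun 28, 2057: 31 days (May has 31).
Jun 28, 2057 → Jul 28, 2057: 30 days (June has 30).
Jul 28, 2057 → Aug 28, 2057: 31 days (July has 31).
Aug 28, 2057 → Sep 28, 2057: 31 days (August has 31).
Sep 28, 2057 → Oct 14, 2057: 16 days.
Total: 1384 days.

1384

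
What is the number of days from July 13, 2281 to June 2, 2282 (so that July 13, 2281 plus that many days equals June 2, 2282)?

324

Jul 13, 2281 → Aug 13, 2281: 31 days (July has 31).
Aug 13, 2281 → Sep 13, 2281: 31 days (August has 31).
Sep 13, 2281 → Oct 13, 2281: 30 days (September has 30).
Oct 13, 2281 → Nov 13, 2281: 31 days (October has 31).
Nov 13, 2281 → Dec 13, 2281: 30 days (November has 30).
Dec 13, 2281 → Jan 13, 2282: 31 days (December has 31).
Jan 13, 2282 → Feb 13, 2282: 31 days (January has 31).
Feb 13, 2282 → Mar 13, 2282: 28 days (February has 28).
Mar 13, 2282 → Apr 13, 2282: 31 days (March has 31).
Apr 13, 2282 → May 13, 2282: 30 days (April has 30).
May 13, 2282 → Jun 2, 2282: 20 days.
Total: 324 days.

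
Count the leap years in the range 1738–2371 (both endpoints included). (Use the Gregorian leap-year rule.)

153

Multiples of 4 in [1738,2371]: 158.
Of those, multiples of 100: 6 (not leap unless ÷400).
Multiples of 400: 1.
Leap years = 158 − 6 + 1 = 153.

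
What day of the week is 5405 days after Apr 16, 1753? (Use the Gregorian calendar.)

Apr 16, 1753 is a Monday.
5405 mod 7 = 1, so 5405 days after a Monday is Monday + 1 = Tuesday.

Tuesday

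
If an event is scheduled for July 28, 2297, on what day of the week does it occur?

Wednesday

Doomsday rule: the anchor day for the 2200s is Friday. For year 97: 97÷12 = 8 r 1, and 1÷4 = 0, so 8+1+0 = 9.
Friday + 9 ≡ Sunday — that's 2297's doomsday.
In July the doomsday date is Jul 11.
Jul 28 is 17 days after Jul 11; 17 mod 7 = 3, so Sunday + 3 = Wednesday.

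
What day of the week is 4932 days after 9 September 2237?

Wednesday

Sep 9, 2237 is a Saturday.
4932 mod 7 = 4, so 4932 days after a Saturday is Saturday + 4 = Wednesday.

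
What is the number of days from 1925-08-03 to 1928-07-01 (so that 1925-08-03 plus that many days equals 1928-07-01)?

1063

Aug 3, 1925 → Aug 3, 1926: 365 days.
Aug 3, 1926 → Aug 3, 1927: 365 days.
Aug 3, 1927 → Sep 3, 1927: 31 days (August has 31).
Sep 3, 1927 → Oct 3, 1927: 30 days (September has 30).
Oct 3, 1927 → Nov 3, 1927: 31 days (October has 31).
Nov 3, 1927 → Dec 3, 1927: 30 days (November has 30).
Dec 3, 1927 → Jan 3, 1928: 31 days (December has 31).
Jan 3, 1928 → Feb 3, 1928: 31 days (January has 31).
Feb 3, 1928 → Mar 3, 1928: 29 days (February has 29).
Mar 3, 1928 → Apr 3, 1928: 31 days (March has 31).
Apr 3, 1928 → May 3, 1928: 30 days (April has 30).
May 3, 1928 → Jun 3, 1928: 31 days (May has 31).
Jun 3, 1928 → Jul 1, 1928: 28 days.
Total: 1063 days.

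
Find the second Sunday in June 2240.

June 1, 2240 is a Monday.
The first Sunday is therefore June 7 (6 days later).
The second Sunday is 7 + 1×7 = June 14.

June 14, 2240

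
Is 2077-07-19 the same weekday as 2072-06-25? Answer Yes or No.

No

From Jun 25, 2072 to Jul 19, 2077 is 1850 days.
1850 mod 7 = 2, so they are different weekdays.
(Jun 25, 2072 is a Saturday; Jul 19, 2077 is a Monday.)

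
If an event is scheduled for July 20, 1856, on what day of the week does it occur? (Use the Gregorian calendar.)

Doomsday rule: the anchor day for the 1800s is Friday. For year 56: 56÷12 = 4 r 8, and 8÷4 = 2, so 4+8+2 = 14.
Friday + 14 ≡ Friday — that's 1856's doomsday.
In July the doomsday date is Jul 11.
Jul 20 is 9 days after Jul 11; 9 mod 7 = 2, so Friday + 2 = Sunday.

Sunday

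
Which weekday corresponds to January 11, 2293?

Wednesday

Doomsday rule: the anchor day for the 2200s is Friday. For year 93: 93÷12 = 7 r 9, and 9÷4 = 2, so 7+9+2 = 18.
Friday + 18 ≡ Tuesday — that's 2293's doomsday.
In January the doomsday date is Jan 3 (2293 is not a leap year).
Jan 11 is 8 days after Jan 3; 8 mod 7 = 1, so Tuesday + 1 = Wednesday.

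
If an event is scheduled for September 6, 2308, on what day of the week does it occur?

Sunday

Doomsday rule: the anchor day for the 2300s is Wednesday. For year 08: 8÷12 = 0 r 8, and 8÷4 = 2, so 0+8+2 = 10.
Wednesday + 10 ≡ Saturday — that's 2308's doomsday.
In September the doomsday date is Sep 5.
Sep 6 is 1 day after Sep 5; 1 mod 7 = 1, so Saturday + 1 = Sunday.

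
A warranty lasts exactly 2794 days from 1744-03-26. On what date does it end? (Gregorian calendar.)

November 19, 1751

+365 (one year) → Mar 26, 1745 (2429 left).
+365 (one year) → Mar 26, 1746 (2064 left).
+365 (one year) → Mar 26, 1747 (1699 left).
+366 (one year; includes Feb 29, 1748) → Mar 26, 1748 (1333 left).
+365 (one year) → Mar 26, 1749 (968 left).
+365 (one year) → Mar 26, 1750 (603 left).
+365 (one year) → Mar 26, 1751 (238 left).
Mar has 31 days: +6 → Apr 1, 1751 (232 left).
Apr has 30 days: +30 → May 1, 1751 (202 left).
May has 31 days: +31 → Jun 1, 1751 (171 left).
Jun has 30 days: +30 → Jul 1, 1751 (141 left).
Jul has 31 days: +31 → Aug 1, 1751 (110 left).
Aug has 31 days: +31 → Sep 1, 1751 (79 left).
Sep has 30 days: +30 → Oct 1, 1751 (49 left).
Oct has 31 days: +31 → Nov 1, 1751 (18 left).
+18 → Nov 19, 1751.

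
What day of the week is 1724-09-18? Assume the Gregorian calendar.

Monday

Doomsday rule: the anchor day for the 1700s is Sunday. For year 24: 24÷12 = 2 r 0, and 0÷4 = 0, so 2+0+0 = 2.
Sunday + 2 ≡ Tuesday — that's 1724's doomsday.
In September the doomsday date is Sep 5.
Sep 18 is 13 days after Sep 5; 13 mod 7 = 6, so Tuesday + 6 = Monday.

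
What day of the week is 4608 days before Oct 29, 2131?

Saturday

First find the weekday of Oct 29, 2131. Doomsday rule: the anchor day for the 2100s is Sunday. For year 31: 31÷12 = 2 r 7, and 7÷4 = 1, so 2+7+1 = 10.
Sunday + 10 ≡ Wednesday — that's 2131's doomsday.
In October the doomsday date is Oct 10.
Oct 29 is 19 days after Oct 10; 19 mod 7 = 5, so Wednesday + 5 = Monday.
4608 mod 7 = 2, so 4608 days before a Monday is Monday − 2 = Saturday.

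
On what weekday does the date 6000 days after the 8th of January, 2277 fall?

Tuesday

Jan 8, 2277 is a Monday.
6000 mod 7 = 1, so 6000 days after a Monday is Monday + 1 = Tuesday.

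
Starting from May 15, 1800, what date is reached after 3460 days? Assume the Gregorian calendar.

+365 (one year) → May 15, 1801 (3095 left).
+365 (one year) → May 15, 1802 (2730 left).
+365 (one year) → May 15, 1803 (2365 left).
+366 (one year; includes Feb 29, 1804) → May 15, 1804 (1999 left).
+365 (one year) → May 15, 1805 (1634 left).
+365 (one year) → May 15, 1806 (1269 left).
+365 (one year) → May 15, 1807 (904 left).
+366 (one year; includes Feb 29, 1808) → May 15, 1808 (538 left).
+365 (one year) → May 15, 1809 (173 left).
May has 31 days: +17 → Jun 1, 1809 (156 left).
Jun has 30 days: +30 → Jul 1, 1809 (126 left).
Jul has 31 days: +31 → Aug 1, 1809 (95 left).
Aug has 31 days: +31 → Sep 1, 1809 (64 left).
Sep has 30 days: +30 → Oct 1, 1809 (34 left).
Oct has 31 days: +31 → Nov 1, 1809 (3 left).
+3 → Nov 4, 1809.

November 4, 1809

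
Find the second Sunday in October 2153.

October 1, 2153 is a Monday.
The first Sunday is therefore October 7 (6 days later).
The second Sunday is 7 + 1×7 = October 14.

October 14, 2153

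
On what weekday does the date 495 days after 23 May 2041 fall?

Tuesday

May 23, 2041 is a Thursday.
495 mod 7 = 5, so 495 days after a Thursday is Thursday + 5 = Tuesday.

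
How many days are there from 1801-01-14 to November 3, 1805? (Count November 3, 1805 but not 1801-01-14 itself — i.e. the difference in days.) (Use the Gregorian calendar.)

Jan 14, 1801 → Jan 14, 1802: 365 days.
Jan 14, 1802 → Jan 14, 1803: 365 days.
Jan 14, 1803 → Jan 14, 1804: 365 days.
Jan 14, 1804 → Jan 14, 1805: 366 days (Feb 29, 1804 is in that span).
Jan 14, 1805 → Feb 14, 1805: 31 days (January has 31).
Feb 14, 1805 → Mar 14, 1805: 28 days (February has 28).
Mar 14, 1805 → Apr 14, 1805: 31 days (March has 31).
Apr 14, 1805 → May 14, 1805: 30 days (April has 30).
May 14, 1805 → Jun 14, 1805: 31 days (May has 31).
Jun 14, 1805 → Jul 14, 1805: 30 days (June has 30).
Jul 14, 1805 → Aug 14, 1805: 31 days (July has 31).
Aug 14, 1805 → Sep 14, 1805: 31 days (August has 31).
Sep 14, 1805 → Oct 14, 1805: 30 days (September has 30).
Oct 14, 1805 → Nov 3, 1805: 20 days.
Total: 1754 days.

1754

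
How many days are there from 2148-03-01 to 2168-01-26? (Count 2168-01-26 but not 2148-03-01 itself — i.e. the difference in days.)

Mar 1, 2148 → Mar 1, 2149: 365 days.
Mar 1, 2149 → Mar 1, 2150: 365 days.
Mar 1, 2150 → Mar 1, 2151: 365 days.
Mar 1, 2151 → Mar 1, 2152: 366 days (Feb 29, 2152 is in that span).
Mar 1, 2152 → Mar 1, 2153: 365 days.
Mar 1, 2153 → Mar 1, 2154: 365 days.
Mar 1, 2154 → Mar 1, 2155: 365 days.
Mar 1, 2155 → Mar 1, 2156: 366 days (Feb 29, 2156 is in that span).
Mar 1, 2156 → Mar 1, 2157: 365 days.
Mar 1, 2157 → Mar 1, 2158: 365 days.
Mar 1, 2158 → Mar 1, 2159: 365 days.
Mar 1, 2159 → Mar 1, 2160: 366 days (Feb 29, 2160 is in that span).
Mar 1, 2160 → Mar 1, 2161: 365 days.
Mar 1, 2161 → Mar 1, 2162: 365 days.
Mar 1, 2162 → Mar 1, 2163: 365 days.
Mar 1, 2163 → Mar 1, 2164: 366 days (Feb 29, 2164 is in that span).
Mar 1, 2164 → Mar 1, 2165: 365 days.
Mar 1, 2165 → Mar 1, 2166: 365 days.
Mar 1, 2166 → Mar 1, 2167: 365 days.
Mar 1, 2167 → Apr 1, 2167: 31 days (March has 31).
Apr 1, 2167 → May 1, 2167: 30 days (April has 30).
May 1, 2167 → Jun 1, 2167: 31 days (May has 31).
Jun 1, 2167 → Jul 1, 2167: 30 days (June has 30).
Jul 1, 2167 → Aug 1, 2167: 31 days (July has 31).
Aug 1, 2167 → Sep 1, 2167: 31 days (August has 31).
Sep 1, 2167 → Oct 1, 2167: 30 days (September has 30).
Oct 1, 2167 → Nov 1, 2167: 31 days (October has 31).
Nov 1, 2167 → Dec 1, 2167: 30 days (November has 30).
Dec 1, 2167 → Jan 1, 2168: 31 days (December has 31).
Jan 1, 2168 → Jan 26, 2168: 25 days.
Total: 7270 days.

7270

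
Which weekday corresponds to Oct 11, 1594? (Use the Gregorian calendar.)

Tuesday

Doomsday rule: the anchor day for the 1500s is Wednesday. For year 94: 94÷12 = 7 r 10, and 10÷4 = 2, so 7+10+2 = 19.
Wednesday + 19 ≡ Monday — that's 1594's doomsday.
In October the doomsday date is Oct 10.
Oct 11 is 1 day after Oct 10; 1 mod 7 = 1, so Monday + 1 = Tuesday.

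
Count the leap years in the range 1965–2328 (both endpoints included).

88

Multiples of 4 in [1965,2328]: 91.
Of those, multiples of 100: 4 (not leap unless ÷400).
Multiples of 400: 1.
Leap years = 91 − 4 + 1 = 88.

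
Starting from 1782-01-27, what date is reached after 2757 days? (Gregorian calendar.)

August 15, 1789

+365 (one year) → Jan 27, 1783 (2392 left).
+365 (one year) → Jan 27, 1784 (2027 left).
+366 (one year; includes Feb 29, 1784) → Jan 27, 1785 (1661 left).
+365 (one year) → Jan 27, 1786 (1296 left).
+365 (one year) → Jan 27, 1787 (931 left).
+365 (one year) → Jan 27, 1788 (566 left).
+366 (one year; includes Feb 29, 1788) → Jan 27, 1789 (200 left).
Jan has 31 days: +5 → Feb 1, 1789 (195 left).
Feb has 28 days: +28 → Mar 1, 1789 (167 left).
Mar has 31 days: +31 → Apr 1, 1789 (136 left).
Apr has 30 days: +30 → May 1, 1789 (106 left).
May has 31 days: +31 → Jun 1, 1789 (75 left).
Jun has 30 days: +30 → Jul 1, 1789 (45 left).
Jul has 31 days: +31 → Aug 1, 1789 (14 left).
+14 → Aug 15, 1789.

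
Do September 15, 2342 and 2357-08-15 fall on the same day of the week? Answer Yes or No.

No

From Sep 15, 2342 to Aug 15, 2357 is 5448 days.
5448 mod 7 = 2, so they are different weekdays.
(Sep 15, 2342 is a Tuesday; Aug 15, 2357 is a Thursday.)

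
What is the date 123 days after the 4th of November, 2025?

March 7, 2026

Nov has 30 days: +27 → Dec 1, 2025 (96 left).
Dec has 31 days: +31 → Jan 1, 2026 (65 left).
Jan has 31 days: +31 → Feb 1, 2026 (34 left).
Feb has 28 days: +28 → Mar 1, 2026 (6 left).
+6 → Mar 7, 2026.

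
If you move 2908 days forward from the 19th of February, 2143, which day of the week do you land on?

Feb 19, 2143 is a Tuesday.
2908 mod 7 = 3, so 2908 days after a Tuesday is Tuesday + 3 = Friday.

Friday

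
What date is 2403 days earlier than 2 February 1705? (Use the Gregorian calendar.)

−366 (one year; includes Feb 29, 1704) → Feb 2, 1704 (2037 left).
−365 (one year) → Feb 2, 1703 (1672 left).
−365 (one year) → Feb 2, 1702 (1307 left).
−365 (one year) → Feb 2, 1701 (942 left).
−365 (one year) → Feb 2, 1700 (577 left).
−365 (one year) → Feb 2, 1699 (212 left).
−2 → Jan 31, 1699 (end of Jan, 31 days; 210 left).
−31 → Dec 31, 1698 (end of Dec, 31 days; 179 left).
−31 → Nov 30, 1698 (end of Nov, 30 days; 148 left).
−30 → Oct 31, 1698 (end of Oct, 31 days; 118 left).
−31 → Sep 30, 1698 (end of Sep, 30 days; 87 left).
−30 → Aug 31, 1698 (end of Aug, 31 days; 57 left).
−31 → Jul 31, 1698 (end of Jul, 31 days; 26 left).
−26 → Jul 5, 1698.

July 5, 1698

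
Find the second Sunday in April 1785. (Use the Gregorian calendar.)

April 1, 1785 is a Friday.
The first Sunday is therefore April 3 (2 days later).
The second Sunday is 3 + 1×7 = April 10.

April 10, 1785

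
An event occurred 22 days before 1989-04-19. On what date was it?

March 28, 1989

−19 → Mar 31, 1989 (end of Mar, 31 days; 3 left).
−3 → Mar 28, 1989.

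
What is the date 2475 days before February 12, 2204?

−365 (one year) → Feb 12, 2203 (2110 left).
−365 (one year) → Feb 12, 2202 (1745 left).
−365 (one year) → Feb 12, 2201 (1380 left).
−365 (one year) → Feb 12, 2200 (1015 left).
−365 (one year) → Feb 12, 2199 (650 left).
−365 (one year) → Feb 12, 2198 (285 left).
−12 → Jan 31, 2198 (end of Jan, 31 days; 273 left).
−31 → Dec 31, 2197 (end of Dec, 31 days; 242 left).
−31 → Nov 30, 2197 (end of Nov, 30 days; 211 left).
−30 → Oct 31, 2197 (end of Oct, 31 days; 181 left).
−31 → Sep 30, 2197 (end of Sep, 30 days; 150 left).
−30 → Aug 31, 2197 (end of Aug, 31 days; 120 left).
−31 → Jul 31, 2197 (end of Jul, 31 days; 89 left).
−31 → Jun 30, 2197 (end of Jun, 30 days; 58 left).
−30 → May 31, 2197 (end of May, 31 days; 28 left).
−28 → May 3, 2197.

May 3, 2197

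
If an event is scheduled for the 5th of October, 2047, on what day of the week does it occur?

Doomsday rule: the anchor day for the 2000s is Tuesday. For year 47: 47÷12 = 3 r 11, and 11÷4 = 2, so 3+11+2 = 16.
Tuesday + 16 ≡ Thursday — that's 2047's doomsday.
In October the doomsday date is Oct 10.
Oct 5 is 5 days before Oct 10; 5 mod 7 = 5, so Thursday − 5 = Saturday.

Saturday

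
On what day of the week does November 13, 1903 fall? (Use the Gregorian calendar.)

Doomsday rule: the anchor day for the 1900s is Wednesday. For year 03: 3÷12 = 0 r 3, and 3÷4 = 0, so 0+3+0 = 3.
Wednesday + 3 ≡ Saturday — that's 1903's doomsday.
In November the doomsday date is Nov 7.
Nov 13 is 6 days after Nov 7; 6 mod 7 = 6, so Saturday + 6 = Friday.

Friday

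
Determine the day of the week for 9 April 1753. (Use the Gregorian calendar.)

Monday

Doomsday rule: the anchor day for the 1700s is Sunday. For year 53: 53÷12 = 4 r 5, and 5÷4 = 1, so 4+5+1 = 10.
Sunday + 10 ≡ Wednesday — that's 1753's doomsday.
In April the doomsday date is Apr 4.
Apr 9 is 5 days after Apr 4; 5 mod 7 = 5, so Wednesday + 5 = Monday.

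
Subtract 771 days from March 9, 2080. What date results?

−366 (one year; includes Feb 29, 2080) → Mar 9, 2079 (405 left).
−365 (one year) → Mar 9, 2078 (40 left).
−9 → Feb 28, 2078 (end of Feb, 28 days; 31 left).
−28 → Jan 31, 2078 (end of Jan, 31 days; 3 left).
−3 → Jan 28, 2078.

January 28, 2078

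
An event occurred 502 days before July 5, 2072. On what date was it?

February 19, 2071

−366 (one year; includes Feb 29, 2072) → Jul 5, 2071 (136 left).
−5 → Jun 30, 2071 (end of Jun, 30 days; 131 left).
−30 → May 31, 2071 (end of May, 31 days; 101 left).
−31 → Apr 30, 2071 (end of Apr, 30 days; 70 left).
−30 → Mar 31, 2071 (end of Mar, 31 days; 40 left).
−31 → Feb 28, 2071 (end of Feb, 28 days; 9 left).
−9 → Feb 19, 2071.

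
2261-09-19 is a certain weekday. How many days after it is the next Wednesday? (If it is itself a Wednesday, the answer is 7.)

Sep 19, 2261 is a Thursday.
From Thursday to the next Wednesday is 6 days.

6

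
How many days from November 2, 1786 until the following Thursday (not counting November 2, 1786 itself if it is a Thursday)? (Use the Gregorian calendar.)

Nov 2, 1786 is a Thursday.
From Thursday to the next Thursday is 7 days.

7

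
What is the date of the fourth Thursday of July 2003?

July 24, 2003

July 1, 2003 is a Tuesday.
The first Thursday is therefore July 3 (2 days later).
The fourth Thursday is 3 + 3×7 = July 24.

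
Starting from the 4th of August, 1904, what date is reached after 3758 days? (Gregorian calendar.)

+365 (one year) → Aug 4, 1905 (3393 left).
+365 (one year) → Aug 4, 1906 (3028 left).
+365 (one year) → Aug 4, 1907 (2663 left).
+366 (one year; includes Feb 29, 1908) → Aug 4, 1908 (2297 left).
+365 (one year) → Aug 4, 1909 (1932 left).
+365 (one year) → Aug 4, 1910 (1567 left).
+365 (one year) → Aug 4, 1911 (1202 left).
+366 (one year; includes Feb 29, 1912) → Aug 4, 1912 (836 left).
+365 (one year) → Aug 4, 1913 (471 left).
+365 (one year) → Aug 4, 1914 (106 left).
Aug has 31 days: +28 → Sep 1, 1914 (78 left).
Sep has 30 days: +30 → Oct 1, 1914 (48 left).
Oct has 31 days: +31 → Nov 1, 1914 (17 left).
+17 → Nov 18, 1914.

November 18, 1914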